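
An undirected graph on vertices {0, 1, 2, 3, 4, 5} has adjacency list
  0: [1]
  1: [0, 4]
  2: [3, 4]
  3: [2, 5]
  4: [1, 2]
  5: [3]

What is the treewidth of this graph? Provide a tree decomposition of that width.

Treewidth 1.
One optimal decomposition is:
Bags: B1 = {0, 1}  B2 = {1, 4}  B3 = {2, 4}  B4 = {2, 3}  B5 = {3, 5}
Tree: B1–B2, B2–B3, B3–B4, B4–B5

Every bag has size at most 2, so the width is 2 − 1 = 1 and tw(G) ≤ 1. G has an edge, so its treewidth is at least 1. Hence tw(G) = 1 exactly.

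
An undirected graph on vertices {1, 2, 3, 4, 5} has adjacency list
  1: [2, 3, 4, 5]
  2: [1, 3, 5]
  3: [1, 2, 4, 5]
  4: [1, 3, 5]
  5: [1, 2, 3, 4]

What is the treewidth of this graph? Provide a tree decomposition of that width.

Treewidth 3.
One optimal decomposition is:
Bags: B1 = {1, 3, 4, 5}  B2 = {1, 2, 3, 5}
Tree: B1–B2

The largest bag has 4 vertices, giving width 3; this decomposition certifies tw(G) ≤ 3. On the other hand G contains the 4-clique {1, 2, 3, 5}. A clique must lie in a single bag of any decomposition, so no decomposition can have width below 3. The upper and lower bounds meet at 3, so that is the treewidth.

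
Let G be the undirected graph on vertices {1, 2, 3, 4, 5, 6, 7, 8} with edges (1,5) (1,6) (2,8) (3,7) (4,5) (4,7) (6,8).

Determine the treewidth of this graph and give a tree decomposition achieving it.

Each bag holds 2 vertices, so the decomposition has width 1, which upper-bounds the treewidth. Any graph with an edge has treewidth ≥ 1, and G has the edge 3–7. Therefore the treewidth is 1.

Treewidth 1.
One optimal decomposition is:
Bags: B1 = {3, 7}  B2 = {4, 7}  B3 = {4, 5}  B4 = {1, 5}  B5 = {1, 6}  B6 = {6, 8}  B7 = {2, 8}
Tree: B1–B2, B2–B3, B3–B4, B4–B5, B5–B6, B6–B7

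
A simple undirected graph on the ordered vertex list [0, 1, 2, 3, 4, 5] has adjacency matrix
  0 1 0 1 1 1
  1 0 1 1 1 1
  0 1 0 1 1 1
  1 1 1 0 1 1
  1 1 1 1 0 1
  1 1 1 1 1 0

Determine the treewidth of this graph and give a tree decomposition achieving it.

Treewidth 4.
One optimal decomposition is:
Bags: B1 = {1, 2, 3, 4, 5}  B2 = {0, 1, 3, 4, 5}
Tree: B1–B2

Every bag has size at most 5, so the width is 5 − 1 = 4 and tw(G) ≤ 4. For the lower bound, the 5 vertices {0, 1, 3, 4, 5} are pairwise adjacent, and any tree decomposition puts a clique entirely inside one bag — forcing width ≥ 4. Hence tw(G) = 4 exactly.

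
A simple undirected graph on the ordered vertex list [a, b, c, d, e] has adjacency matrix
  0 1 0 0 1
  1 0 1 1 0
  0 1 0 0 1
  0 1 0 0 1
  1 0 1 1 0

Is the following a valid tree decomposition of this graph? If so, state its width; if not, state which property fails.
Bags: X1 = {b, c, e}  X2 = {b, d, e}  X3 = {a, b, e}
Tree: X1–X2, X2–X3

Vertex coverage: the bags together contain {a, b, c, d, e}, the full vertex set. Edge coverage: each edge of G has both endpoints in at least one bag. Running intersection: for every vertex, the bags containing it form a connected subtree. All three properties hold, so this is a valid tree decomposition of width max|bag| − 1 = 2, and hence tw(G) ≤ 2.

Yes; width 2.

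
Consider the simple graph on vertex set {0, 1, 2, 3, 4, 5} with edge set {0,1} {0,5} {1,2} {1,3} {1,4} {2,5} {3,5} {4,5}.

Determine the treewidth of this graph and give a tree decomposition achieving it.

Every bag has size at most 3, so the width is 3 − 1 = 2 and tw(G) ≤ 2. Since 3–1–4–5–3 is a cycle in G, G is not acyclic. Forests are exactly the graphs of treewidth ≤ 1, so tw(G) ≥ 2. Therefore the treewidth is 2.

Treewidth 2.
One optimal decomposition is:
Bags: B1 = {1, 3, 5}  B2 = {1, 4, 5}  B3 = {0, 1, 5}  B4 = {1, 2, 5}
Tree: B1–B2, B2–B3, B3–B4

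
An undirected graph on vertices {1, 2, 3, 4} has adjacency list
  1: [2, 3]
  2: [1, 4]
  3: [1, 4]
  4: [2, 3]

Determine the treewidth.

2

A width-2 tree decomposition is:
Bags: B1 = {1, 3, 4}  B2 = {1, 2, 4}
Tree: B1–B2
The largest bag has 3 vertices, giving width 2; this decomposition certifies tw(G) ≤ 2. Since 4–3–1–2–4 is a cycle in G, G is not acyclic. Forests are exactly the graphs of treewidth ≤ 1, so tw(G) ≥ 2. Hence tw(G) = 2 exactly.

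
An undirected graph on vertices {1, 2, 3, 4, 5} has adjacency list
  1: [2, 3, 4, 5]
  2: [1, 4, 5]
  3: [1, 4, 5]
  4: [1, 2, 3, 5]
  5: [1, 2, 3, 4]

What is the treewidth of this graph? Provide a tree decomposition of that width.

Each bag holds 4 vertices, so the decomposition has width 3, which upper-bounds the treewidth. On the other hand G contains the 4-clique {1, 2, 4, 5}. A clique must lie in a single bag of any decomposition, so no decomposition can have width below 3. Combining the bounds, tw(G) = 3.

Treewidth 3.
One such decomposition:
Bags: B1 = {1, 2, 4, 5}  B2 = {1, 3, 4, 5}
Tree: B1–B2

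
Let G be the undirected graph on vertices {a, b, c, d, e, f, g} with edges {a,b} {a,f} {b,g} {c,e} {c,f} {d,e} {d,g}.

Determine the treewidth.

A width-2 tree decomposition is:
Bags: B1 = {b, d, g}  B2 = {b, d, e}  B3 = {b, c, e}  B4 = {b, c, f}  B5 = {a, b, f}
Tree: B1–B2, B2–B3, B3–B4, B4–B5
Each bag holds 3 vertices, so the decomposition has width 2, which upper-bounds the treewidth. For the lower bound, G contains the cycle b–g–d–e–c–f–a–b, so G is not a forest; only forests have treewidth ≤ 1, hence tw(G) ≥ 2. Combining the bounds, tw(G) = 2.

2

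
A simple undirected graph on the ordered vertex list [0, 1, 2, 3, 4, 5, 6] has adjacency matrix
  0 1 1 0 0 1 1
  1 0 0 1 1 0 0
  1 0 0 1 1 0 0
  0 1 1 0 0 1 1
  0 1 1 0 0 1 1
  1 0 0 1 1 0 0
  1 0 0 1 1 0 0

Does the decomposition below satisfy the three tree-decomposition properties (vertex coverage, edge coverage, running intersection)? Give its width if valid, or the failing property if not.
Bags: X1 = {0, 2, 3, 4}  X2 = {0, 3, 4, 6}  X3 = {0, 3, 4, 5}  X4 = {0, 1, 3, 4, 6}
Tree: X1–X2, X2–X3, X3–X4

A tree decomposition must satisfy three properties: every vertex lies in some bag; for every edge, both endpoints lie together in some bag; and for every vertex, the bags containing it form a connected subtree. Here bags containing vertex 6 are not connected in the tree, so the decomposition is invalid.

No — bags containing vertex 6 are not connected in the tree.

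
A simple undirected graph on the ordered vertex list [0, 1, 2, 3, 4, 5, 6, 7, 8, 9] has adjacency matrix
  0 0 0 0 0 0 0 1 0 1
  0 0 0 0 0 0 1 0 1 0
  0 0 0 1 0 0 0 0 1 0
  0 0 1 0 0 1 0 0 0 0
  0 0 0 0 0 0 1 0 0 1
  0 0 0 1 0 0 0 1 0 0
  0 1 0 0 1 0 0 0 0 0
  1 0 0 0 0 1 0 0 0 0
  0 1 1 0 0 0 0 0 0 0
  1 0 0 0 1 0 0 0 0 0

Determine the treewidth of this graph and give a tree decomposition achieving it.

The largest bag has 3 vertices, giving width 2; this decomposition certifies tw(G) ≤ 2. For the lower bound, G contains the cycle 1–6–4–9–0–7–5–3–2–8–1, so G is not a forest; only forests have treewidth ≤ 1, hence tw(G) ≥ 2. Hence tw(G) = 2 exactly.

Treewidth 2.
Bags: B1 = {1, 4, 6}  B2 = {1, 4, 9}  B3 = {0, 1, 9}  B4 = {0, 1, 7}  B5 = {1, 5, 7}  B6 = {1, 3, 5}  B7 = {1, 2, 3}  B8 = {1, 2, 8}
Tree: B1–B2, B2–B3, B3–B4, B4–B5, B5–B6, B6–B7, B7–B8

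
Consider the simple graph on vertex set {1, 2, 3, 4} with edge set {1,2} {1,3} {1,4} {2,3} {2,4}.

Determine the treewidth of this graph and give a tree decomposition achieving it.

The largest bag has 3 vertices, giving width 2; this decomposition certifies tw(G) ≤ 2. Conversely, {1, 2, 3} is a clique of size 3, and the vertices of any clique must share a bag in every tree decomposition; so some bag has ≥ 3 vertices and tw(G) ≥ 2. The upper and lower bounds meet at 2, so that is the treewidth.

Treewidth 2.
One optimal decomposition is:
Bags: B1 = {1, 2, 3}  B2 = {1, 2, 4}
Tree: B1–B2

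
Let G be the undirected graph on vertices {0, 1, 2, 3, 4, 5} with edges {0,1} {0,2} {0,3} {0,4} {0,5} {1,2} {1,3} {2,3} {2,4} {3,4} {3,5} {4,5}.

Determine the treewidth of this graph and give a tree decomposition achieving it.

Treewidth 3.
One such decomposition:
Bags: B1 = {0, 2, 3, 4}  B2 = {0, 1, 2, 3}  B3 = {0, 3, 4, 5}
Tree: B1–B2, B1–B3

The largest bag has 4 vertices, giving width 3; this decomposition certifies tw(G) ≤ 3. Conversely, {0, 1, 2, 3} is a clique of size 4, and the vertices of any clique must share a bag in every tree decomposition; so some bag has ≥ 4 vertices and tw(G) ≥ 3. The upper and lower bounds meet at 3, so that is the treewidth.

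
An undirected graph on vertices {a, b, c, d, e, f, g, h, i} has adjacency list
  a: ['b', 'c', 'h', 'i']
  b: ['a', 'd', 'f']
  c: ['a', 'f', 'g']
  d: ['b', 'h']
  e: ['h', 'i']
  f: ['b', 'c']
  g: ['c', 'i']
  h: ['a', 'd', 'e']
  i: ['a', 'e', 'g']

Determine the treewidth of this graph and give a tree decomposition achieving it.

Each bag holds 4 vertices, so the decomposition has width 3, which upper-bounds the treewidth. For the lower bound: the 4 vertex sets {e,g,i}, {c}, {a}, {b,d,f,h} are disjoint, each induces a connected subgraph, and every pair is joined by at least one edge of G. Contracting each set to a single vertex therefore yields K_{4} as a minor, and since treewidth is minor-monotone, tw(G) ≥ tw(K_{4}) = 3. The upper and lower bounds meet at 3, so that is the treewidth.

Treewidth 3.
Bags: B1 = {c, e, g, i}  B2 = {a, c, e, i}  B3 = {a, c, e, h}  B4 = {a, c, f, h}  B5 = {a, b, f, h}  B6 = {b, d, f, h}
Tree: B1–B2, B2–B3, B3–B4, B4–B5, B5–B6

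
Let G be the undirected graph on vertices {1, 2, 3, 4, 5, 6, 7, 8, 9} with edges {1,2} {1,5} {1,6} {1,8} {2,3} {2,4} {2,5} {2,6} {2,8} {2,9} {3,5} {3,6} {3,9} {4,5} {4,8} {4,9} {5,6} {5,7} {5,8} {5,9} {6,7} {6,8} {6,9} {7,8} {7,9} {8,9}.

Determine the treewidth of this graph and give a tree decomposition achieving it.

Treewidth 4.
Bags: B1 = {2, 5, 6, 8, 9}  B2 = {2, 4, 5, 8, 9}  B3 = {5, 6, 7, 8, 9}  B4 = {2, 3, 5, 6, 9}  B5 = {1, 2, 5, 6, 8}
Tree: B1–B2, B1–B3, B1–B4, B1–B5

The largest bag has 5 vertices, giving width 4; this decomposition certifies tw(G) ≤ 4. For the lower bound, the 5 vertices {2, 4, 5, 8, 9} are pairwise adjacent, and any tree decomposition puts a clique entirely inside one bag — forcing width ≥ 4. Therefore the treewidth is 4.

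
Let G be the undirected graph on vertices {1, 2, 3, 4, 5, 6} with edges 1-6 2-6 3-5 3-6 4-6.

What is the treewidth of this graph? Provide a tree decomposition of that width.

Treewidth 1.
One optimal decomposition is:
Bags: B1 = {4, 6}  B2 = {3, 6}  B3 = {1, 6}  B4 = {2, 6}  B5 = {3, 5}
Tree: B1–B2, B1–B3, B1–B4, B2–B5

Every bag has size at most 2, so the width is 2 − 1 = 1 and tw(G) ≤ 1. Since G has at least one edge (e.g. 4–6), it is not an edgeless graph, so tw(G) ≥ 1. Therefore the treewidth is 1.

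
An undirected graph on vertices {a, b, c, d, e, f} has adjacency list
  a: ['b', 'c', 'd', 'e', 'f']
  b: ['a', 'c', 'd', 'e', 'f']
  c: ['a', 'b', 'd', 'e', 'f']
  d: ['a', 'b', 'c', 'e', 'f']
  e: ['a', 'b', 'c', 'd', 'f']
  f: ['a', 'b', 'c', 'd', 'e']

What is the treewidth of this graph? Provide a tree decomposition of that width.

With just one bag of size 6, the width is 6 − 1 = 5, so tw(G) ≤ 5. For the lower bound, the 6 vertices {a, b, c, d, e, f} are pairwise adjacent, and any tree decomposition puts a clique entirely inside one bag — forcing width ≥ 5. Hence tw(G) = 5 exactly.

Treewidth 5.
Bags: B1 = {a, b, c, d, e, f}
Tree: (single bag)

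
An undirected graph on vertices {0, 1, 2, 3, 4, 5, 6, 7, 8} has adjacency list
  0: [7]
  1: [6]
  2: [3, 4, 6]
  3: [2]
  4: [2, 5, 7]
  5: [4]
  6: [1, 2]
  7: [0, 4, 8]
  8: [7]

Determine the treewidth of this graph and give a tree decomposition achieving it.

Each bag holds 2 vertices, so the decomposition has width 1, which upper-bounds the treewidth. G has an edge, so its treewidth is at least 1. The upper and lower bounds meet at 1, so that is the treewidth.

Treewidth 1.
Bags: B1 = {4, 7}  B2 = {7, 8}  B3 = {2, 4}  B4 = {2, 6}  B5 = {4, 5}  B6 = {2, 3}  B7 = {0, 7}  B8 = {1, 6}
Tree: B1–B2, B1–B3, B3–B4, B1–B5, B4–B6, B1–B7, B4–B8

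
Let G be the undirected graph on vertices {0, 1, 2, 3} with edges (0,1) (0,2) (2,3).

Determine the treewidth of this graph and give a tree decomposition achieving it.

Treewidth 1.
Bags: B1 = {0, 2}  B2 = {0, 1}  B3 = {2, 3}
Tree: B1–B2, B1–B3

Every bag has size at most 2, so the width is 2 − 1 = 1 and tw(G) ≤ 1. Any graph with an edge has treewidth ≥ 1, and G has the edge 0–2. Therefore the treewidth is 1.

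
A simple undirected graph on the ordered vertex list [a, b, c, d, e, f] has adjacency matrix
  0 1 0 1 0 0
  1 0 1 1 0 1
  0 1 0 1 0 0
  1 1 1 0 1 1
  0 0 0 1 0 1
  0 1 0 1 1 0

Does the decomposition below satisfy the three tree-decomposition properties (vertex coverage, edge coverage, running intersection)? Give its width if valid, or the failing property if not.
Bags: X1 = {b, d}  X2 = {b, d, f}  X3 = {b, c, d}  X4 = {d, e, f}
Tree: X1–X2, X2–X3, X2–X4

A tree decomposition must satisfy three properties: every vertex lies in some bag; for every edge, both endpoints lie together in some bag; and for every vertex, the bags containing it form a connected subtree. Here vertex a appears in no bag, so the decomposition is invalid.

No — vertex a appears in no bag.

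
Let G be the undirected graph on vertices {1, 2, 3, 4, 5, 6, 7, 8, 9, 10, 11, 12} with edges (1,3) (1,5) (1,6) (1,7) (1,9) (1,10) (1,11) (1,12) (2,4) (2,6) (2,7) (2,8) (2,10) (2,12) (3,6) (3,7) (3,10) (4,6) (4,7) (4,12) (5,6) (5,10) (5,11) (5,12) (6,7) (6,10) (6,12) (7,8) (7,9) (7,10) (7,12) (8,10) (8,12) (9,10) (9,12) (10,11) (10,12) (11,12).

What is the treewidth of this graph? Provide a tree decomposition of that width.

Treewidth 4.
One optimal decomposition is:
Bags: B1 = {1, 3, 6, 7, 10}  B2 = {1, 6, 7, 10, 12}  B3 = {2, 6, 7, 10, 12}  B4 = {2, 7, 8, 10, 12}  B5 = {1, 5, 6, 10, 12}  B6 = {2, 4, 6, 7, 12}  B7 = {1, 7, 9, 10, 12}  B8 = {1, 5, 10, 11, 12}
Tree: B1–B2, B2–B3, B3–B4, B2–B5, B3–B6, B2–B7, B5–B8

The largest bag has 5 vertices, giving width 4; this decomposition certifies tw(G) ≤ 4. On the other hand G contains the 5-clique {1, 3, 6, 7, 10}. A clique must lie in a single bag of any decomposition, so no decomposition can have width below 4. Combining the bounds, tw(G) = 4.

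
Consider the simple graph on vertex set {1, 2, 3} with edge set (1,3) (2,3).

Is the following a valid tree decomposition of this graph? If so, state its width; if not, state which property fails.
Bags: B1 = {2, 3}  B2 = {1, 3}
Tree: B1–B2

Yes; width 1.

Vertex coverage: the bags together contain {1, 2, 3}, the full vertex set. Edge coverage: each edge of G has both endpoints in at least one bag. Running intersection: for every vertex, the bags containing it form a connected subtree. All three properties hold, so this is a valid tree decomposition of width max|bag| − 1 = 1, and hence tw(G) ≤ 1.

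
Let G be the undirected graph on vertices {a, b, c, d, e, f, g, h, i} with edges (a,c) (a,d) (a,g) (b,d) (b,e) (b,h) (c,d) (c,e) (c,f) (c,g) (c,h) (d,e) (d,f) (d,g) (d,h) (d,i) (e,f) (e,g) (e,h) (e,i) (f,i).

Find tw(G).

3

A width-3 tree decomposition is:
Bags: B1 = {c, d, e, h}  B2 = {c, d, e, f}  B3 = {c, d, e, g}  B4 = {a, c, d, g}  B5 = {d, e, f, i}  B6 = {b, d, e, h}
Tree: B1–B2, B2–B3, B3–B4, B2–B5, B1–B6
Every bag has size at most 4, so the width is 4 − 1 = 3 and tw(G) ≤ 3. Conversely, {c, d, e, g} is a clique of size 4, and the vertices of any clique must share a bag in every tree decomposition; so some bag has ≥ 4 vertices and tw(G) ≥ 3. Hence tw(G) = 3 exactly.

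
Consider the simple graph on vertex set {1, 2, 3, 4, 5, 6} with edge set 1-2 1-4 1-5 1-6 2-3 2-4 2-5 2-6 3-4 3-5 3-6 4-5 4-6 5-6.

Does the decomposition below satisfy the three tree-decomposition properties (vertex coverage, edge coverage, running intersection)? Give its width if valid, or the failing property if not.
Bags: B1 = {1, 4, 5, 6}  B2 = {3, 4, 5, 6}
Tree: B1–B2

A tree decomposition must satisfy three properties: every vertex lies in some bag; for every edge, both endpoints lie together in some bag; and for every vertex, the bags containing it form a connected subtree. Here vertex 2 appears in no bag, so the decomposition is invalid.

No — vertex 2 appears in no bag.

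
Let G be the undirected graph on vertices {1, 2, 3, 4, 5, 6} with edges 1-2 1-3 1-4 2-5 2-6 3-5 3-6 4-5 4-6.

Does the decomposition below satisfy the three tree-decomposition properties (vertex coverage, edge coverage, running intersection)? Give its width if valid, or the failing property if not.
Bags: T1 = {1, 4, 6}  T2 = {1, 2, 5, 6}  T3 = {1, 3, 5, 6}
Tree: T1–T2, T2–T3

No — edge (5,4) lies in no bag.

A tree decomposition must satisfy three properties: every vertex lies in some bag; for every edge, both endpoints lie together in some bag; and for every vertex, the bags containing it form a connected subtree. Here edge (5,4) lies in no bag, so the decomposition is invalid.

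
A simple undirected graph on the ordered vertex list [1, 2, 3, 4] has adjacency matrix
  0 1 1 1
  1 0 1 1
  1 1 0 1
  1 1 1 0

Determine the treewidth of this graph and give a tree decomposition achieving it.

With just one bag of size 4, the width is 4 − 1 = 3, so tw(G) ≤ 3. On the other hand G contains the 4-clique {1, 2, 3, 4}. A clique must lie in a single bag of any decomposition, so no decomposition can have width below 3. Therefore the treewidth is 3.

Treewidth 3.
One such decomposition:
Bags: B1 = {1, 2, 3, 4}
Tree: (single bag)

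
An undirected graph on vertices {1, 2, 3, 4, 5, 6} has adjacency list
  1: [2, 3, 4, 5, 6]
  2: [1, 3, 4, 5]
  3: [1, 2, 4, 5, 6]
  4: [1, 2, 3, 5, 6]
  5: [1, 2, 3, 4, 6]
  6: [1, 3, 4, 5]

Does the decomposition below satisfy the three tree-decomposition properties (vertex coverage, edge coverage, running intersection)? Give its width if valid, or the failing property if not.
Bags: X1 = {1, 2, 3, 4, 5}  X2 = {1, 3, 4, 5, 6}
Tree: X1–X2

Every vertex of G appears in some bag (union = {1, 2, 3, 4, 5, 6}); every edge is covered by a bag; and for each vertex v the set of bags containing v is connected in the bag tree. The decomposition is therefore valid. The largest bag has 5 vertices, so the width is 4.

Yes; width 4.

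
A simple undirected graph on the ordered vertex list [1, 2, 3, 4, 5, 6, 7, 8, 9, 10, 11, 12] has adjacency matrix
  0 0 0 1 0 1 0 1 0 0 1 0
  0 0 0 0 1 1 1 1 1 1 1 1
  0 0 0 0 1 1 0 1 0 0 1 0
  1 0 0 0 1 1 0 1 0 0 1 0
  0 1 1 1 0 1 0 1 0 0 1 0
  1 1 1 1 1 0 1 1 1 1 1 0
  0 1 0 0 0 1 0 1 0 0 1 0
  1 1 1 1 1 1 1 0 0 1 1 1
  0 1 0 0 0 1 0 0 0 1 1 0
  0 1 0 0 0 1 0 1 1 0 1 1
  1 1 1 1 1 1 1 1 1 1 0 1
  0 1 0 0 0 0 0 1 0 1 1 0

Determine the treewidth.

4

A width-4 tree decomposition is:
Bags: B1 = {2, 6, 8, 10, 11}  B2 = {2, 6, 9, 10, 11}  B3 = {2, 5, 6, 8, 11}  B4 = {2, 6, 7, 8, 11}  B5 = {4, 5, 6, 8, 11}  B6 = {3, 5, 6, 8, 11}  B7 = {2, 8, 10, 11, 12}  B8 = {1, 4, 6, 8, 11}
Tree: B1–B2, B1–B3, B1–B4, B3–B5, B5–B6, B1–B7, B5–B8
The largest bag has 5 vertices, giving width 4; this decomposition certifies tw(G) ≤ 4. On the other hand G contains the 5-clique {2, 8, 10, 11, 12}. A clique must lie in a single bag of any decomposition, so no decomposition can have width below 4. Hence tw(G) = 4 exactly.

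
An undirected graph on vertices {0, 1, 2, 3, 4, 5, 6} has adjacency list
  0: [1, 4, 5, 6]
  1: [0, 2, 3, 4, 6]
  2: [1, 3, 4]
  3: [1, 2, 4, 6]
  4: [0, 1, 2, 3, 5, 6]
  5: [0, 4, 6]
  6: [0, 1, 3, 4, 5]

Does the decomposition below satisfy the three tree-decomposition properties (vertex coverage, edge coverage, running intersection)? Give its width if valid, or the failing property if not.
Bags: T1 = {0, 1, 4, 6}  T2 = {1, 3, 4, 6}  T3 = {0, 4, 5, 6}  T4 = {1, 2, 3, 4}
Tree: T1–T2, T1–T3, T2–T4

Yes; width 3.

Vertex coverage: the bags together contain {0, 1, 2, 3, 4, 5, 6}, the full vertex set. Edge coverage: each edge of G has both endpoints in at least one bag. Running intersection: for every vertex, the bags containing it form a connected subtree. All three properties hold, so this is a valid tree decomposition of width max|bag| − 1 = 3, and hence tw(G) ≤ 3.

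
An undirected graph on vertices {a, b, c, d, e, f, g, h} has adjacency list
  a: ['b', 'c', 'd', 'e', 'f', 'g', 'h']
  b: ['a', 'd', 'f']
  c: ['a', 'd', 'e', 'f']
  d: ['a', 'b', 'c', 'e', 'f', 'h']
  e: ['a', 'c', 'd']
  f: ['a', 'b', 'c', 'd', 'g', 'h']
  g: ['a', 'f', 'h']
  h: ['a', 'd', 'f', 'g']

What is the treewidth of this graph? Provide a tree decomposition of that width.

Treewidth 3.
One such decomposition:
Bags: B1 = {a, b, d, f}  B2 = {a, d, f, h}  B3 = {a, c, d, f}  B4 = {a, c, d, e}  B5 = {a, f, g, h}
Tree: B1–B2, B2–B3, B3–B4, B2–B5

Every bag has size at most 4, so the width is 4 − 1 = 3 and tw(G) ≤ 3. For the lower bound, the 4 vertices {a, c, d, e} are pairwise adjacent, and any tree decomposition puts a clique entirely inside one bag — forcing width ≥ 3. Therefore the treewidth is 3.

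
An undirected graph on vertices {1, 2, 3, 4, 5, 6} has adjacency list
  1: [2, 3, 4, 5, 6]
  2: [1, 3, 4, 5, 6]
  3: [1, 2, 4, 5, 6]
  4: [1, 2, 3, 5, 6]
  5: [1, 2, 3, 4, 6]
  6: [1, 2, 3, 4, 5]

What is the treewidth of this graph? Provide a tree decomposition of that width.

With just one bag of size 6, the width is 6 − 1 = 5, so tw(G) ≤ 5. On the other hand G contains the 6-clique {1, 2, 3, 4, 5, 6}. A clique must lie in a single bag of any decomposition, so no decomposition can have width below 5. Combining the bounds, tw(G) = 5.

Treewidth 5.
One optimal decomposition is:
Bags: B1 = {1, 2, 3, 4, 5, 6}
Tree: (single bag)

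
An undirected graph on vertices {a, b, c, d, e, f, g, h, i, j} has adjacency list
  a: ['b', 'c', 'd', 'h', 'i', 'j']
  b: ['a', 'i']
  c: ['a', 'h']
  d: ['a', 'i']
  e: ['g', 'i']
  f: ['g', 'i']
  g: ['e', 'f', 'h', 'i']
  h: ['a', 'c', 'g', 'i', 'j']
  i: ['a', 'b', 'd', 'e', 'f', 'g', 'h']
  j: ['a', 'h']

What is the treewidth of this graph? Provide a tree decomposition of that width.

Treewidth 2.
Bags: B1 = {g, h, i}  B2 = {a, h, i}  B3 = {e, g, i}  B4 = {f, g, i}  B5 = {a, d, i}  B6 = {a, c, h}  B7 = {a, b, i}  B8 = {a, h, j}
Tree: B1–B2, B1–B3, B1–B4, B2–B5, B2–B6, B5–B7, B2–B8

Each bag holds 3 vertices, so the decomposition has width 2, which upper-bounds the treewidth. On the other hand G contains the 3-clique {a, h, j}. A clique must lie in a single bag of any decomposition, so no decomposition can have width below 2. Hence tw(G) = 2 exactly.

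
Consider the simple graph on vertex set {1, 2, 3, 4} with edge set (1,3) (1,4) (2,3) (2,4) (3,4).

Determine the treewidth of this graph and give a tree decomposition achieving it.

Treewidth 2.
Bags: B1 = {1, 3, 4}  B2 = {2, 3, 4}
Tree: B1–B2

Every bag has size at most 3, so the width is 3 − 1 = 2 and tw(G) ≤ 2. On the other hand G contains the 3-clique {1, 3, 4}. A clique must lie in a single bag of any decomposition, so no decomposition can have width below 2. Combining the bounds, tw(G) = 2.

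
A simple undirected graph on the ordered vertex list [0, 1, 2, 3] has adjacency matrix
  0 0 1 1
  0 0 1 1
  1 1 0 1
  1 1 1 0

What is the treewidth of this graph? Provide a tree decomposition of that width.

The largest bag has 3 vertices, giving width 2; this decomposition certifies tw(G) ≤ 2. For the lower bound, the 3 vertices {0, 2, 3} are pairwise adjacent, and any tree decomposition puts a clique entirely inside one bag — forcing width ≥ 2. Combining the bounds, tw(G) = 2.

Treewidth 2.
One optimal decomposition is:
Bags: B1 = {0, 2, 3}  B2 = {1, 2, 3}
Tree: B1–B2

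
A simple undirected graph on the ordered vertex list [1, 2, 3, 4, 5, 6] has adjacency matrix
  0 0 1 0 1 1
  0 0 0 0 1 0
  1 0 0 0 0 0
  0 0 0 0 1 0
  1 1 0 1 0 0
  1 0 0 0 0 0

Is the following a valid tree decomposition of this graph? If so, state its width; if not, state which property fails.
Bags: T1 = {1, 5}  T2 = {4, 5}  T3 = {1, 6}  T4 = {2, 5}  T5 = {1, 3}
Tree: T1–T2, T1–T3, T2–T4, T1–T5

Vertex coverage: the bags together contain {1, 2, 3, 4, 5, 6}, the full vertex set. Edge coverage: each edge of G has both endpoints in at least one bag. Running intersection: for every vertex, the bags containing it form a connected subtree. All three properties hold, so this is a valid tree decomposition of width max|bag| − 1 = 1, and hence tw(G) ≤ 1.

Yes; width 1.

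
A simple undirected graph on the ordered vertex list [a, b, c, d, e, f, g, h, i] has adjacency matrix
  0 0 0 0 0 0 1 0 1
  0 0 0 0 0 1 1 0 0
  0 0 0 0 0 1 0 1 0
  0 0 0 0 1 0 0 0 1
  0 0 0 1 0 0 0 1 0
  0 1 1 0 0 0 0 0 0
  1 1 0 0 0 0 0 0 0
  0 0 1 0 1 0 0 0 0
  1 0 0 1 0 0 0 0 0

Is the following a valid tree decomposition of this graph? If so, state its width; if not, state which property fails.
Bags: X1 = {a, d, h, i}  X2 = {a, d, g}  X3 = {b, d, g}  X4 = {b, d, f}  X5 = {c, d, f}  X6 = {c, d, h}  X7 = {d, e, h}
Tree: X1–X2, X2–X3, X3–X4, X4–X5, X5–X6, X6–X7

No — bags containing vertex h are not connected in the tree.

A tree decomposition must satisfy three properties: every vertex lies in some bag; for every edge, both endpoints lie together in some bag; and for every vertex, the bags containing it form a connected subtree. Here bags containing vertex h are not connected in the tree, so the decomposition is invalid.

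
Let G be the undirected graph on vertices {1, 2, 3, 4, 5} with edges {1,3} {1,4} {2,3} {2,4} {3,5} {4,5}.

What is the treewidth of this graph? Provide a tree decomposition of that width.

Treewidth 2.
One such decomposition:
Bags: B1 = {2, 3, 4}  B2 = {3, 4, 5}  B3 = {1, 3, 4}
Tree: B1–B2, B2–B3

Every bag has size at most 3, so the width is 3 − 1 = 2 and tw(G) ≤ 2. For the lower bound, G contains the cycle 3–2–4–5–3, so G is not a forest; only forests have treewidth ≤ 1, hence tw(G) ≥ 2. The upper and lower bounds meet at 2, so that is the treewidth.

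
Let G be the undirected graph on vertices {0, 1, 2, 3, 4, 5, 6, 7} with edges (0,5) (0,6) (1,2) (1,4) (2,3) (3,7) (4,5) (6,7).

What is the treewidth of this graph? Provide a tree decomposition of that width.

Treewidth 2.
One such decomposition:
Bags: B1 = {2, 3, 7}  B2 = {2, 6, 7}  B3 = {0, 2, 6}  B4 = {0, 2, 5}  B5 = {2, 4, 5}  B6 = {1, 2, 4}
Tree: B1–B2, B2–B3, B3–B4, B4–B5, B5–B6

Every bag has size at most 3, so the width is 3 − 1 = 2 and tw(G) ≤ 2. The edges 2–3–7–6–0–5–4–1–2 form a cycle, so G is not a tree and its treewidth is at least 2. Hence tw(G) = 2 exactly.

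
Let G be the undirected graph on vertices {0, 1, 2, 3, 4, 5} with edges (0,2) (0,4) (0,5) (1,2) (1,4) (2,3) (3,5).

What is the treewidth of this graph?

2

A width-2 tree decomposition is:
Bags: B1 = {0, 1, 4}  B2 = {0, 1, 2}  B3 = {0, 2, 5}  B4 = {2, 3, 5}
Tree: B1–B2, B2–B3, B3–B4
The largest bag has 3 vertices, giving width 2; this decomposition certifies tw(G) ≤ 2. Since 4–1–2–0–4 is a cycle in G, G is not acyclic. Forests are exactly the graphs of treewidth ≤ 1, so tw(G) ≥ 2. Combining the bounds, tw(G) = 2.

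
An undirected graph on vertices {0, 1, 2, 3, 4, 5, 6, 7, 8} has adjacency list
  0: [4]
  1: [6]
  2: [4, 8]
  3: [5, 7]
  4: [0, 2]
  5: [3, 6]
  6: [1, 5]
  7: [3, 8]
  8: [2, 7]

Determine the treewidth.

A width-1 tree decomposition is:
Bags: B1 = {1, 6}  B2 = {5, 6}  B3 = {3, 5}  B4 = {3, 7}  B5 = {7, 8}  B6 = {2, 8}  B7 = {2, 4}  B8 = {0, 4}
Tree: B1–B2, B2–B3, B3–B4, B4–B5, B5–B6, B6–B7, B7–B8
The largest bag has 2 vertices, giving width 1; this decomposition certifies tw(G) ≤ 1. Any graph with an edge has treewidth ≥ 1, and G has the edge 1–6. Therefore the treewidth is 1.

1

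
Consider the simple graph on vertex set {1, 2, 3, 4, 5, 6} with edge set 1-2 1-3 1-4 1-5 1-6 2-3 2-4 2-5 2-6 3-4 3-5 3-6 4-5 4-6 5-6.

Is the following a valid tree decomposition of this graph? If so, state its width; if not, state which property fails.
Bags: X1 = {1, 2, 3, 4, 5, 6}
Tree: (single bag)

Yes; width 5.

Checking the three conditions: (i) the bags cover all of {1, 2, 3, 4, 5, 6}; (ii) for each edge, some bag contains both endpoints; (iii) the bags containing any fixed vertex form a subtree. All hold, so the decomposition is valid with width 6 − 1 = 5.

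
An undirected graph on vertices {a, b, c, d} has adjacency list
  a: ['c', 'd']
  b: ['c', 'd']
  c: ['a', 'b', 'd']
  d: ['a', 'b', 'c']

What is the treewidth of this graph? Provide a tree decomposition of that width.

Treewidth 2.
Bags: B1 = {a, c, d}  B2 = {b, c, d}
Tree: B1–B2

Every bag has size at most 3, so the width is 3 − 1 = 2 and tw(G) ≤ 2. For the lower bound, the 3 vertices {a, c, d} are pairwise adjacent, and any tree decomposition puts a clique entirely inside one bag — forcing width ≥ 2. Therefore the treewidth is 2.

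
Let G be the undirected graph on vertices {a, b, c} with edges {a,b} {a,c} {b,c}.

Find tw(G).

2

A width-2 tree decomposition is:
Bags: B1 = {a, b, c}
Tree: (single bag)
With just one bag of size 3, the width is 3 − 1 = 2, so tw(G) ≤ 2. For the lower bound, the 3 vertices {a, b, c} are pairwise adjacent, and any tree decomposition puts a clique entirely inside one bag — forcing width ≥ 2. The upper and lower bounds meet at 2, so that is the treewidth.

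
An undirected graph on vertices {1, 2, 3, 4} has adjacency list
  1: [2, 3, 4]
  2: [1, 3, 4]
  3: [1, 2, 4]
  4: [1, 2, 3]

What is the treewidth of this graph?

A width-3 tree decomposition is:
Bags: B1 = {1, 2, 3, 4}
Tree: (single bag)
With just one bag of size 4, the width is 4 − 1 = 3, so tw(G) ≤ 3. Conversely, {1, 2, 3, 4} is a clique of size 4, and the vertices of any clique must share a bag in every tree decomposition; so some bag has ≥ 4 vertices and tw(G) ≥ 3. Combining the bounds, tw(G) = 3.

3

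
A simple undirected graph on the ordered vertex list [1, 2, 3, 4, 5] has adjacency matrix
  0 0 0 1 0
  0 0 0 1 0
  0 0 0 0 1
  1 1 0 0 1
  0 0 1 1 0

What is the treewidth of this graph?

1

A width-1 tree decomposition is:
Bags: B1 = {1, 4}  B2 = {2, 4}  B3 = {4, 5}  B4 = {3, 5}
Tree: B1–B2, B1–B3, B3–B4
Every bag has size at most 2, so the width is 2 − 1 = 1 and tw(G) ≤ 1. G has an edge, so its treewidth is at least 1. The upper and lower bounds meet at 1, so that is the treewidth.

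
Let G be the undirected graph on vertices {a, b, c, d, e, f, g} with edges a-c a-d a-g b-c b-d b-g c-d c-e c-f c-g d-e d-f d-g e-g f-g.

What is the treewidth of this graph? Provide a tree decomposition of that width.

Every bag has size at most 4, so the width is 4 − 1 = 3 and tw(G) ≤ 3. Conversely, {c, d, e, g} is a clique of size 4, and the vertices of any clique must share a bag in every tree decomposition; so some bag has ≥ 4 vertices and tw(G) ≥ 3. The upper and lower bounds meet at 3, so that is the treewidth.

Treewidth 3.
Bags: B1 = {b, c, d, g}  B2 = {c, d, e, g}  B3 = {c, d, f, g}  B4 = {a, c, d, g}
Tree: B1–B2, B2–B3, B3–B4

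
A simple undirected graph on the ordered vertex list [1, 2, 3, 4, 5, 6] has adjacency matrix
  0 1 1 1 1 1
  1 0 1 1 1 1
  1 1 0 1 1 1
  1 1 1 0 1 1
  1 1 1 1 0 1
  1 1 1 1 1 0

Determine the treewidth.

A width-5 tree decomposition is:
Bags: B1 = {1, 2, 3, 4, 5, 6}
Tree: (single bag)
With just one bag of size 6, the width is 6 − 1 = 5, so tw(G) ≤ 5. On the other hand G contains the 6-clique {1, 2, 3, 4, 5, 6}. A clique must lie in a single bag of any decomposition, so no decomposition can have width below 5. Combining the bounds, tw(G) = 5.

5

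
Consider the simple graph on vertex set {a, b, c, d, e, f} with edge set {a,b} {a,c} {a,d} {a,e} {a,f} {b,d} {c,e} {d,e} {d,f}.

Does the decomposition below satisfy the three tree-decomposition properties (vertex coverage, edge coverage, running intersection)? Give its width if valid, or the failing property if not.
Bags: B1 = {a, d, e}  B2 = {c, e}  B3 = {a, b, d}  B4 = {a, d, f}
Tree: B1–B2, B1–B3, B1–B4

No — edge (a,c) lies in no bag.

A tree decomposition must satisfy three properties: every vertex lies in some bag; for every edge, both endpoints lie together in some bag; and for every vertex, the bags containing it form a connected subtree. Here edge (a,c) lies in no bag, so the decomposition is invalid.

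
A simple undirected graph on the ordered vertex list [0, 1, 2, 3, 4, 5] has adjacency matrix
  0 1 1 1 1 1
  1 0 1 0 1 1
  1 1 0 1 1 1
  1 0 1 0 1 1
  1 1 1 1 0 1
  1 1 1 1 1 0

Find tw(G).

4

A width-4 tree decomposition is:
Bags: B1 = {0, 1, 2, 4, 5}  B2 = {0, 2, 3, 4, 5}
Tree: B1–B2
Every bag has size at most 5, so the width is 5 − 1 = 4 and tw(G) ≤ 4. For the lower bound, the 5 vertices {0, 1, 2, 4, 5} are pairwise adjacent, and any tree decomposition puts a clique entirely inside one bag — forcing width ≥ 4. Therefore the treewidth is 4.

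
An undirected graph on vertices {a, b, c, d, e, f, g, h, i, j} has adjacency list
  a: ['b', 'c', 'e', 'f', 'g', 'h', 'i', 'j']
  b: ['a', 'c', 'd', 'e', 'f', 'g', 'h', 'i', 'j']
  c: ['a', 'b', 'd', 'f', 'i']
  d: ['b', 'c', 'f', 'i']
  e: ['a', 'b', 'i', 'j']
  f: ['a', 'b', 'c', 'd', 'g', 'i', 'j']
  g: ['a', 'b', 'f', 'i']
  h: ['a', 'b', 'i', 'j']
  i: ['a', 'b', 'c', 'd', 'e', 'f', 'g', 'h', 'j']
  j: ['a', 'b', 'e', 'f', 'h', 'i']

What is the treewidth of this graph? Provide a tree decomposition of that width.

Treewidth 4.
One such decomposition:
Bags: B1 = {a, b, f, i, j}  B2 = {a, b, f, g, i}  B3 = {a, b, h, i, j}  B4 = {a, b, e, i, j}  B5 = {a, b, c, f, i}  B6 = {b, c, d, f, i}
Tree: B1–B2, B1–B3, B1–B4, B1–B5, B5–B6

The largest bag has 5 vertices, giving width 4; this decomposition certifies tw(G) ≤ 4. For the lower bound, the 5 vertices {b, c, d, f, i} are pairwise adjacent, and any tree decomposition puts a clique entirely inside one bag — forcing width ≥ 4. Hence tw(G) = 4 exactly.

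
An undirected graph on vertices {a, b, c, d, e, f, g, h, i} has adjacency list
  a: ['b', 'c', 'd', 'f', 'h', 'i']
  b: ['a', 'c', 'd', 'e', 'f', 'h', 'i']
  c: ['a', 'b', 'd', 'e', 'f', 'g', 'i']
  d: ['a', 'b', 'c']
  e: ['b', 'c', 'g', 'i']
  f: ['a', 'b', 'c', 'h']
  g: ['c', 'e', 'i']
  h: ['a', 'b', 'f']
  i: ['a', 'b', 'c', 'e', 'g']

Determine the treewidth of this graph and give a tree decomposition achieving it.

The largest bag has 4 vertices, giving width 3; this decomposition certifies tw(G) ≤ 3. For the lower bound, the 4 vertices {c, e, g, i} are pairwise adjacent, and any tree decomposition puts a clique entirely inside one bag — forcing width ≥ 3. Therefore the treewidth is 3.

Treewidth 3.
One optimal decomposition is:
Bags: B1 = {a, b, c, i}  B2 = {b, c, e, i}  B3 = {c, e, g, i}  B4 = {a, b, c, f}  B5 = {a, b, c, d}  B6 = {a, b, f, h}
Tree: B1–B2, B2–B3, B1–B4, B1–B5, B4–B6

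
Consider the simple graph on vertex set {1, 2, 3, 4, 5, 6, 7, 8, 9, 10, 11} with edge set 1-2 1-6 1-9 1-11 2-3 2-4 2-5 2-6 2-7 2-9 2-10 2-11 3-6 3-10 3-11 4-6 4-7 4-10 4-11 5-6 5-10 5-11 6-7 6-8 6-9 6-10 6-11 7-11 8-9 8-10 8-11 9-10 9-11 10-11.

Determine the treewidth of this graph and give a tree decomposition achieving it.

Treewidth 4.
One optimal decomposition is:
Bags: B1 = {1, 2, 6, 9, 11}  B2 = {2, 6, 9, 10, 11}  B3 = {2, 3, 6, 10, 11}  B4 = {2, 4, 6, 10, 11}  B5 = {6, 8, 9, 10, 11}  B6 = {2, 5, 6, 10, 11}  B7 = {2, 4, 6, 7, 11}
Tree: B1–B2, B2–B3, B3–B4, B2–B5, B2–B6, B4–B7

Every bag has size at most 5, so the width is 5 − 1 = 4 and tw(G) ≤ 4. On the other hand G contains the 5-clique {6, 8, 9, 10, 11}. A clique must lie in a single bag of any decomposition, so no decomposition can have width below 4. Therefore the treewidth is 4.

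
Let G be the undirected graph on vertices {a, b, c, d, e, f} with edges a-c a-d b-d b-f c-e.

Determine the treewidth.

1

A width-1 tree decomposition is:
Bags: B1 = {c, e}  B2 = {a, c}  B3 = {a, d}  B4 = {b, d}  B5 = {b, f}
Tree: B1–B2, B2–B3, B3–B4, B4–B5
Each bag holds 2 vertices, so the decomposition has width 1, which upper-bounds the treewidth. Since G has at least one edge (e.g. e–c), it is not an edgeless graph, so tw(G) ≥ 1. Hence tw(G) = 1 exactly.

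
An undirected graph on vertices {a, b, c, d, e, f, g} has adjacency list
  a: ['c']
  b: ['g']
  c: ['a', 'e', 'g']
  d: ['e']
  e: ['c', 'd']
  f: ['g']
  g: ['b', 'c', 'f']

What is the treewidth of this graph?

1

A width-1 tree decomposition is:
Bags: B1 = {c, e}  B2 = {a, c}  B3 = {c, g}  B4 = {f, g}  B5 = {d, e}  B6 = {b, g}
Tree: B1–B2, B1–B3, B3–B4, B1–B5, B3–B6
Every bag has size at most 2, so the width is 2 − 1 = 1 and tw(G) ≤ 1. G has an edge, so its treewidth is at least 1. Combining the bounds, tw(G) = 1.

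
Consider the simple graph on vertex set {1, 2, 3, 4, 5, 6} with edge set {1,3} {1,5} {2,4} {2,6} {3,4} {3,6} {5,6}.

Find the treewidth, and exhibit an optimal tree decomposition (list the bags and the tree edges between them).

Every bag has size at most 3, so the width is 3 − 1 = 2 and tw(G) ≤ 2. Since 5–1–3–6–5 is a cycle in G, G is not acyclic. Forests are exactly the graphs of treewidth ≤ 1, so tw(G) ≥ 2. Hence tw(G) = 2 exactly.

Treewidth 2.
One such decomposition:
Bags: B1 = {1, 5, 6}  B2 = {1, 3, 6}  B3 = {2, 3, 6}  B4 = {2, 3, 4}
Tree: B1–B2, B2–B3, B3–B4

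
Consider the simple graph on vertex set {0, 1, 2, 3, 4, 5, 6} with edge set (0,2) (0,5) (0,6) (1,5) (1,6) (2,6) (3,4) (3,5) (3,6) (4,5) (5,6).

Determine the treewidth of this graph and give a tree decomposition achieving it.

Treewidth 2.
Bags: B1 = {3, 5, 6}  B2 = {0, 5, 6}  B3 = {1, 5, 6}  B4 = {3, 4, 5}  B5 = {0, 2, 6}
Tree: B1–B2, B2–B3, B1–B4, B2–B5

The largest bag has 3 vertices, giving width 2; this decomposition certifies tw(G) ≤ 2. Conversely, {0, 2, 6} is a clique of size 3, and the vertices of any clique must share a bag in every tree decomposition; so some bag has ≥ 3 vertices and tw(G) ≥ 2. Combining the bounds, tw(G) = 2.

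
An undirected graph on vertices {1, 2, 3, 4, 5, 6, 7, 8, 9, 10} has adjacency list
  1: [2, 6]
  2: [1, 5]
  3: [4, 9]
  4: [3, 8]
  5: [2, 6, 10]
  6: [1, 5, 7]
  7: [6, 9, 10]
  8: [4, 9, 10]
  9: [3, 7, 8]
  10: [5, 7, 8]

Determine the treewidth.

A width-2 tree decomposition is:
Bags: B1 = {1, 2, 6}  B2 = {2, 5, 6}  B3 = {5, 6, 7}  B4 = {5, 7, 10}  B5 = {7, 9, 10}  B6 = {8, 9, 10}  B7 = {3, 8, 9}  B8 = {3, 4, 8}
Tree: B1–B2, B2–B3, B3–B4, B4–B5, B5–B6, B6–B7, B7–B8
Each bag holds 3 vertices, so the decomposition has width 2, which upper-bounds the treewidth. Since 1–2–5–6–1 is a cycle in G, G is not acyclic. Forests are exactly the graphs of treewidth ≤ 1, so tw(G) ≥ 2. Hence tw(G) = 2 exactly.

2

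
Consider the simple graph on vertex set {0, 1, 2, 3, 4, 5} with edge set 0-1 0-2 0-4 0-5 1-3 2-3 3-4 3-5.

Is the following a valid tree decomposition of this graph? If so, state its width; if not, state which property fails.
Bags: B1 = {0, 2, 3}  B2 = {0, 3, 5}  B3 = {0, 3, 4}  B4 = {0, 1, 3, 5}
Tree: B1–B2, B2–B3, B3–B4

No — bags containing vertex 5 are not connected in the tree.

A tree decomposition must satisfy three properties: every vertex lies in some bag; for every edge, both endpoints lie together in some bag; and for every vertex, the bags containing it form a connected subtree. Here bags containing vertex 5 are not connected in the tree, so the decomposition is invalid.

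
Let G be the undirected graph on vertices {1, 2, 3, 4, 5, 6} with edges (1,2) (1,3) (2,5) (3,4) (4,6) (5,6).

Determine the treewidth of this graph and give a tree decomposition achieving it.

The largest bag has 3 vertices, giving width 2; this decomposition certifies tw(G) ≤ 2. The edges 5–2–1–3–4–6–5 form a cycle, so G is not a tree and its treewidth is at least 2. Hence tw(G) = 2 exactly.

Treewidth 2.
One optimal decomposition is:
Bags: B1 = {1, 2, 5}  B2 = {1, 3, 5}  B3 = {3, 4, 5}  B4 = {4, 5, 6}
Tree: B1–B2, B2–B3, B3–B4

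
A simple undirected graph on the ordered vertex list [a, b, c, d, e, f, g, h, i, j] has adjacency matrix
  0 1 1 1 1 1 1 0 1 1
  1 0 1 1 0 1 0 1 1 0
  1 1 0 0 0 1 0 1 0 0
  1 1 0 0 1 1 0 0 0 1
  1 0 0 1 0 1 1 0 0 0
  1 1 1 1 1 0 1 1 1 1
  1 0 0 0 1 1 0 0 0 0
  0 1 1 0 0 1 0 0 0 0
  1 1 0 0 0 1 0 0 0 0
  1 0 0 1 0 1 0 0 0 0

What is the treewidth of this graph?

A width-3 tree decomposition is:
Bags: B1 = {a, d, e, f}  B2 = {a, b, d, f}  B3 = {a, b, c, f}  B4 = {a, d, f, j}  B5 = {a, e, f, g}  B6 = {a, b, f, i}  B7 = {b, c, f, h}
Tree: B1–B2, B2–B3, B2–B4, B1–B5, B3–B6, B3–B7
The largest bag has 4 vertices, giving width 3; this decomposition certifies tw(G) ≤ 3. For the lower bound, the 4 vertices {b, c, f, h} are pairwise adjacent, and any tree decomposition puts a clique entirely inside one bag — forcing width ≥ 3. The upper and lower bounds meet at 3, so that is the treewidth.

3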